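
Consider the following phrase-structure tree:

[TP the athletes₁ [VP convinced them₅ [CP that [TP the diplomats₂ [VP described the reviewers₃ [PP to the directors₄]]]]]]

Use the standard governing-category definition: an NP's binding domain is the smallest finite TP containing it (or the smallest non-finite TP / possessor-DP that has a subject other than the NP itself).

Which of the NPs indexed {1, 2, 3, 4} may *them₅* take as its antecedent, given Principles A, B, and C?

*them* is a pronoun, so Principle B applies: it must be free in its binding domain.
Binding domain of *them₅*: the matrix TP, whose subject is the athletes₁.
*the athletes₁* c-commands the pronoun within its binding domain → coindexation would violate Principle B.
*the diplomats₂*: the pronoun c-commands this R-expression → coindexation would violate Principle C on *the diplomats₂*.
*the reviewers₃*: the pronoun c-commands this R-expression → coindexation would violate Principle C on *the reviewers₃*.
*the directors₄*: the pronoun c-commands this R-expression → coindexation would violate Principle C on *the directors₄*.

none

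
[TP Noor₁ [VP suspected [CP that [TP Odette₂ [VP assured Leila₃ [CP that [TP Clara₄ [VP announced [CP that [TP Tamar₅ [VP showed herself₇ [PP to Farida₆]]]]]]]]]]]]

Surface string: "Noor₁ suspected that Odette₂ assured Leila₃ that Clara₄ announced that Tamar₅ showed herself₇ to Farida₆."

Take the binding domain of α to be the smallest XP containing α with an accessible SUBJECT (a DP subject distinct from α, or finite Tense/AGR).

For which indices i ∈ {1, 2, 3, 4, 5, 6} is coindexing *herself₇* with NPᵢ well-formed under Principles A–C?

{5}

*herself* is an anaphor, so Principle A applies: it must be bound in its binding domain.
Binding domain of *herself₇*: the embedded TP, whose subject is Tamar₅.
*Noor₁* c-commands the anaphor but is outside its binding domain → cannot satisfy Principle A.
*Odette₂* c-commands the anaphor but is outside its binding domain → cannot satisfy Principle A.
*Leila₃* c-commands the anaphor but is outside its binding domain → cannot satisfy Principle A.
*Clara₄* c-commands the anaphor but is outside its binding domain → cannot satisfy Principle A.
*Tamar₅* c-commands the anaphor within its binding domain → licit binder.
*Farida₆* does not c-command the anaphor → cannot bind it.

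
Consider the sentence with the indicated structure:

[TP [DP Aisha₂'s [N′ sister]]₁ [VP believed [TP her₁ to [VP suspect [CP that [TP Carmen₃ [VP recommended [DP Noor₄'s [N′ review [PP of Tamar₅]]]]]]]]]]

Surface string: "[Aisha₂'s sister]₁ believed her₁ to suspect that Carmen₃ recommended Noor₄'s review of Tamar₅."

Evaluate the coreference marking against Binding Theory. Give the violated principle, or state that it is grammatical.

Principle B

The two coindexed NPs are *[Aisha₂'s sister]₁* and *her₁*.
*her₁* is a pronoun. Its binding domain is the matrix TP, whose subject is [Aisha₂'s sister]₁.
*[Aisha₂'s sister]₁* c-commands it within that domain and carries the same index.
The pronoun is locally bound → Principle B violation.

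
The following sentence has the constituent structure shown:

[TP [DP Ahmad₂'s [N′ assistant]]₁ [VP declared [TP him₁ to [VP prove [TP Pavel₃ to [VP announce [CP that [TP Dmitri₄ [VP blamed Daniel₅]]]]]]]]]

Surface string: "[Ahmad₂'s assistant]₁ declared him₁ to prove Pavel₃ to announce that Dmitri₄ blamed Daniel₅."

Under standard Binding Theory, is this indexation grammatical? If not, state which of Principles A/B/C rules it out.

The two coindexed NPs are *[Ahmad₂'s assistant]₁* and *him₁*.
*him₁* is a pronoun. Its binding domain is the matrix TP, whose subject is [Ahmad₂'s assistant]₁.
*[Ahmad₂'s assistant]₁* c-commands it within that domain and carries the same index.
The pronoun is locally bound → Principle B violation.

Principle B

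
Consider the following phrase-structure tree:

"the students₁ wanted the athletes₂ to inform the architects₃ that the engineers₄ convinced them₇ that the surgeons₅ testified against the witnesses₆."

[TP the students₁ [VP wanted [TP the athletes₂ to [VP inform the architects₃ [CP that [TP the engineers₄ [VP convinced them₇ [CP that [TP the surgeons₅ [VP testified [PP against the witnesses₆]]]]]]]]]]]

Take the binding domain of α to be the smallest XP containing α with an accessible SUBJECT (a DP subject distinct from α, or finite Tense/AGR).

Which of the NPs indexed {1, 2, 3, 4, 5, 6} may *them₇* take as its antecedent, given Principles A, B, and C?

{1, 2, 3}

*them* is a pronoun, so Principle B applies: it must be free in its binding domain.
Binding domain of *them₇*: the embedded TP, whose subject is the engineers₄.
*the students₁* c-commands the pronoun but from outside its binding domain, and is not c-commanded by it → coindexation permitted.
*the athletes₂* c-commands the pronoun but from outside its binding domain, and is not c-commanded by it → coindexation permitted.
*the architects₃* c-commands the pronoun but from outside its binding domain, and is not c-commanded by it → coindexation permitted.
*the engineers₄* c-commands the pronoun within its binding domain → coindexation would violate Principle B.
*the surgeons₅*: the pronoun c-commands this R-expression → coindexation would violate Principle C on *the surgeons₅*.
*the witnesses₆*: the pronoun c-commands this R-expression → coindexation would violate Principle C on *the witnesses₆*.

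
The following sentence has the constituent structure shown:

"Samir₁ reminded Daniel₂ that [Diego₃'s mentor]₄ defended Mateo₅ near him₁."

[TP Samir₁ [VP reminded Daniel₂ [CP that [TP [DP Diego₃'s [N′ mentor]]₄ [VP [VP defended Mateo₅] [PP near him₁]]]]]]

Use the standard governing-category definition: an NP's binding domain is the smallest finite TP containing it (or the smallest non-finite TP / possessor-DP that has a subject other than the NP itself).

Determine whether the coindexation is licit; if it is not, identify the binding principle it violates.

grammatical

The two coindexed NPs are *Samir₁* and *him₁*.
*him₁* is a pronoun; its binding domain is the embedded TP, whose subject is [Diego₃'s mentor]₄. Within that domain it is c-commanded only by *[Diego₃'s mentor]₄*, which carries a different index — the pronoun is free locally, so Principle B holds.
*Samir₁* is an R-expression; *him₁* does not c-command it, and no other NP shares its index, so Principle C is satisfied.
All principles are respected.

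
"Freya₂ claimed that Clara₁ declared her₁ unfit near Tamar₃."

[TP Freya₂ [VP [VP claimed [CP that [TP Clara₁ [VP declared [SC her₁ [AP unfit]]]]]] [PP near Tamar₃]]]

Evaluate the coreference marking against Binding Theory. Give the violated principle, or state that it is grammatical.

The two coindexed NPs are *Clara₁* and *her₁*.
*her₁* is a pronoun. Its binding domain is the embedded TP, whose subject is Clara₁.
*Clara₁* c-commands it within that domain and carries the same index.
The pronoun is locally bound → Principle B violation.

Principle B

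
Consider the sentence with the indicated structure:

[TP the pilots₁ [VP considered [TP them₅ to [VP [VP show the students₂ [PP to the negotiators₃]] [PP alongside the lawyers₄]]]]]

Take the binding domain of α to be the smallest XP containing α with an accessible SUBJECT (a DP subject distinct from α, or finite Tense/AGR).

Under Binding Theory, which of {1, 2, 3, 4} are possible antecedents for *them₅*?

none

*them* is a pronoun, so Principle B applies: it must be free in its binding domain.
Binding domain of *them₅*: the matrix TP, whose subject is the pilots₁.
*the pilots₁* c-commands the pronoun within its binding domain → coindexation would violate Principle B.
*the students₂*: the pronoun c-commands this R-expression → coindexation would violate Principle C on *the students₂*.
*the negotiators₃*: the pronoun c-commands this R-expression → coindexation would violate Principle C on *the negotiators₃*.
*the lawyers₄*: the pronoun c-commands this R-expression → coindexation would violate Principle C on *the lawyers₄*.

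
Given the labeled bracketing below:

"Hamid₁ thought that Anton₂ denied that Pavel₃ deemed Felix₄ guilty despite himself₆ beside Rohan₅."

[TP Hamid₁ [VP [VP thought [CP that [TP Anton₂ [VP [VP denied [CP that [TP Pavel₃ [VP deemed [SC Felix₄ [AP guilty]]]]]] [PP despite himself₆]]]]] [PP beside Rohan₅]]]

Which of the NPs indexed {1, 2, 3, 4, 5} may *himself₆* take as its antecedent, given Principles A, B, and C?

{2}

*himself* is an anaphor, so Principle A applies: it must be bound in its binding domain.
Binding domain of *himself₆*: the embedded TP, whose subject is Anton₂.
*Hamid₁* c-commands the anaphor but is outside its binding domain → cannot satisfy Principle A.
*Anton₂* c-commands the anaphor within its binding domain → licit binder.
*Pavel₃* does not c-command the anaphor → cannot bind it.
*Felix₄* does not c-command the anaphor → cannot bind it.
*Rohan₅* does not c-command the anaphor → cannot bind it.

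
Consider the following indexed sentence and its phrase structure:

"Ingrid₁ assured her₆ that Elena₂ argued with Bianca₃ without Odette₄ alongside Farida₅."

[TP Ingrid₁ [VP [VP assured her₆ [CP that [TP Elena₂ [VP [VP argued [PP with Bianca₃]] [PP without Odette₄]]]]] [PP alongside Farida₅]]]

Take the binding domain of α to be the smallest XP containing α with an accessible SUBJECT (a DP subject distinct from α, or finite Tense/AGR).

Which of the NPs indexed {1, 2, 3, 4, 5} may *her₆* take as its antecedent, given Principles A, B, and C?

*her* is a pronoun, so Principle B applies: it must be free in its binding domain.
Binding domain of *her₆*: the matrix TP, whose subject is Ingrid₁.
*Ingrid₁* c-commands the pronoun within its binding domain → coindexation would violate Principle B.
*Elena₂*: the pronoun c-commands this R-expression → coindexation would violate Principle C on *Elena₂*.
*Bianca₃*: the pronoun c-commands this R-expression → coindexation would violate Principle C on *Bianca₃*.
*Odette₄*: the pronoun c-commands this R-expression → coindexation would violate Principle C on *Odette₄*.
*Farida₅* and the pronoun do not c-command one another → neither Principle B nor Principle C is at stake; coindexation permitted.

{5}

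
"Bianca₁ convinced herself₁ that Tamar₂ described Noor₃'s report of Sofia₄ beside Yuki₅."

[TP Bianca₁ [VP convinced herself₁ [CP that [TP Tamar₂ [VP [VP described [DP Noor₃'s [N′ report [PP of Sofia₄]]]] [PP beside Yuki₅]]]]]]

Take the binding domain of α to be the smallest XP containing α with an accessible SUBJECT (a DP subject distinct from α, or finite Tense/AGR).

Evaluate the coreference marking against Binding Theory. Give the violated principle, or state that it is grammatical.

The two coindexed NPs are *Bianca₁* and *herself₁*.
*herself₁* is an anaphor; its binding domain is the matrix TP, whose subject is Bianca₁. *Bianca₁* c-commands it within that domain and shares its index, so Principle A is satisfied.
*Bianca₁* is an R-expression; *herself₁* does not c-command it, and no other NP shares its index, so Principle C is satisfied.
All principles are respected.

grammatical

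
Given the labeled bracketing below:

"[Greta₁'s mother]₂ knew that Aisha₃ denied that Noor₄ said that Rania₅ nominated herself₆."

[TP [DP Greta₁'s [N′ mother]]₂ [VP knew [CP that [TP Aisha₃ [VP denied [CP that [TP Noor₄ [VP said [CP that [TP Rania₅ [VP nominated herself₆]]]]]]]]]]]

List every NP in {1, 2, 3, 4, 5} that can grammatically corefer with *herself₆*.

{5}

*herself* is an anaphor, so Principle A applies: it must be bound in its binding domain.
Binding domain of *herself₆*: the embedded TP, whose subject is Rania₅.
*Greta₁* does not c-command the anaphor → cannot bind it.
*[Greta₁'s mother]₂* c-commands the anaphor but is outside its binding domain → cannot satisfy Principle A.
*Aisha₃* c-commands the anaphor but is outside its binding domain → cannot satisfy Principle A.
*Noor₄* c-commands the anaphor but is outside its binding domain → cannot satisfy Principle A.
*Rania₅* c-commands the anaphor within its binding domain → licit binder.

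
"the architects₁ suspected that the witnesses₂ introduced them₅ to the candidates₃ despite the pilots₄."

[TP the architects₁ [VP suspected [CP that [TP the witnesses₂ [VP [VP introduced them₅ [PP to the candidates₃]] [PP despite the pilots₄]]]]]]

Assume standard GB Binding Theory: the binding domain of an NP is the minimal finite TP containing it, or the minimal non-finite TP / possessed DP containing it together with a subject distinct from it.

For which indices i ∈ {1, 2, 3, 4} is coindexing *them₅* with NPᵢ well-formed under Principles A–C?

{1, 4}

*them* is a pronoun, so Principle B applies: it must be free in its binding domain.
Binding domain of *them₅*: the embedded TP, whose subject is the witnesses₂.
*the architects₁* c-commands the pronoun but from outside its binding domain, and is not c-commanded by it → coindexation permitted.
*the witnesses₂* c-commands the pronoun within its binding domain → coindexation would violate Principle B.
*the candidates₃*: the pronoun c-commands this R-expression → coindexation would violate Principle C on *the candidates₃*.
*the pilots₄* and the pronoun do not c-command one another → neither Principle B nor Principle C is at stake; coindexation permitted.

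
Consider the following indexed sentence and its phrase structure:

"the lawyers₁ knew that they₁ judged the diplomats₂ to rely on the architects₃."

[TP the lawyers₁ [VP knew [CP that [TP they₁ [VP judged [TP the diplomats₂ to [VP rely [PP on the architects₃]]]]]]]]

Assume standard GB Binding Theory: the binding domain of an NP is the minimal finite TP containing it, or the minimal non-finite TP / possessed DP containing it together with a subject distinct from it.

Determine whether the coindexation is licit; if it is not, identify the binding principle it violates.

grammatical

The two coindexed NPs are *the lawyers₁* and *they₁*.
*they₁* is a pronoun; nothing c-commands it within its binding domain (the embedded TP.), so Principle B holds trivially.
*the lawyers₁* is an R-expression; *they₁* does not c-command it, and no other NP shares its index, so Principle C is satisfied.
All principles are respected.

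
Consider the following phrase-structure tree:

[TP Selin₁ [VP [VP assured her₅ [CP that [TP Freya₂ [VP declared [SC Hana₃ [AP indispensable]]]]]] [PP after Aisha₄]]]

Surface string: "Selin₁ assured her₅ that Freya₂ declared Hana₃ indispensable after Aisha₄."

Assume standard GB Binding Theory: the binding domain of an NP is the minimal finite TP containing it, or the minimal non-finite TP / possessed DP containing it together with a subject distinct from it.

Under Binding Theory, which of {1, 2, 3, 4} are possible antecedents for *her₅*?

*her* is a pronoun, so Principle B applies: it must be free in its binding domain.
Binding domain of *her₅*: the matrix TP, whose subject is Selin₁.
*Selin₁* c-commands the pronoun within its binding domain → coindexation would violate Principle B.
*Freya₂*: the pronoun c-commands this R-expression → coindexation would violate Principle C on *Freya₂*.
*Hana₃*: the pronoun c-commands this R-expression → coindexation would violate Principle C on *Hana₃*.
*Aisha₄* and the pronoun do not c-command one another → neither Principle B nor Principle C is at stake; coindexation permitted.

{4}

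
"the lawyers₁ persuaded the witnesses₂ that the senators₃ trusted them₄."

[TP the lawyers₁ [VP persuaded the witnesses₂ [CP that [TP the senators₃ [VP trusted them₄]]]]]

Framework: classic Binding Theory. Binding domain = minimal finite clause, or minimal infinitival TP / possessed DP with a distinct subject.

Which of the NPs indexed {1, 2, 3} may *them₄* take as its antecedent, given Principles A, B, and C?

*them* is a pronoun, so Principle B applies: it must be free in its binding domain.
Binding domain of *them₄*: the embedded TP, whose subject is the senators₃.
*the lawyers₁* c-commands the pronoun but from outside its binding domain, and is not c-commanded by it → coindexation permitted.
*the witnesses₂* c-commands the pronoun but from outside its binding domain, and is not c-commanded by it → coindexation permitted.
*the senators₃* c-commands the pronoun within its binding domain → coindexation would violate Principle B.

{1, 2}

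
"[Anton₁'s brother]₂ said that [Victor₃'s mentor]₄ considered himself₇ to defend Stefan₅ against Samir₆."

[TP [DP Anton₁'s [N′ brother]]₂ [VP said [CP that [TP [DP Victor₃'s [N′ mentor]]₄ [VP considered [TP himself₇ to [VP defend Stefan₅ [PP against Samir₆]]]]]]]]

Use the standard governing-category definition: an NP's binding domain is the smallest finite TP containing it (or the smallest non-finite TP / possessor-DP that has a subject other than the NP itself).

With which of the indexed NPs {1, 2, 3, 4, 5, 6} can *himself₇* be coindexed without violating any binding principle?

*himself* is an anaphor, so Principle A applies: it must be bound in its binding domain.
Binding domain of *himself₇*: the embedded TP, whose subject is [Victor₃'s mentor]₄.
*Anton₁* does not c-command the anaphor → cannot bind it.
*[Anton₁'s brother]₂* c-commands the anaphor but is outside its binding domain → cannot satisfy Principle A.
*Victor₃* does not c-command the anaphor → cannot bind it.
*[Victor₃'s mentor]₄* c-commands the anaphor within its binding domain → licit binder.
*Stefan₅* does not c-command the anaphor → cannot bind it.
*Samir₆* does not c-command the anaphor → cannot bind it.

{4}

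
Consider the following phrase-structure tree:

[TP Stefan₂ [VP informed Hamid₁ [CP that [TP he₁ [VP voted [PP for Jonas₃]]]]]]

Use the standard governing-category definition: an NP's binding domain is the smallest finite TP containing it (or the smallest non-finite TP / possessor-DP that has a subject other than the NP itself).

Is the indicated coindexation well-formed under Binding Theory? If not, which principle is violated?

The two coindexed NPs are *Hamid₁* and *he₁*.
*he₁* is a pronoun; nothing c-commands it within its binding domain (the embedded TP.), so Principle B holds trivially.
*Hamid₁* is an R-expression; *he₁* does not c-command it, and no other NP shares its index, so Principle C is satisfied.
All principles are respected.

grammatical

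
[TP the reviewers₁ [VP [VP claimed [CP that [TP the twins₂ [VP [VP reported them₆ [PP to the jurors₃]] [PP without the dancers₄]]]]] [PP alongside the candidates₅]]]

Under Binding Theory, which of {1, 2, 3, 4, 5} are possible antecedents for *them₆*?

{1, 4, 5}

*them* is a pronoun, so Principle B applies: it must be free in its binding domain.
Binding domain of *them₆*: the embedded TP, whose subject is the twins₂.
*the reviewers₁* c-commands the pronoun but from outside its binding domain, and is not c-commanded by it → coindexation permitted.
*the twins₂* c-commands the pronoun within its binding domain → coindexation would violate Principle B.
*the jurors₃*: the pronoun c-commands this R-expression → coindexation would violate Principle C on *the jurors₃*.
*the dancers₄* and the pronoun do not c-command one another → neither Principle B nor Principle C is at stake; coindexation permitted.
*the candidates₅* and the pronoun do not c-command one another → neither Principle B nor Principle C is at stake; coindexation permitted.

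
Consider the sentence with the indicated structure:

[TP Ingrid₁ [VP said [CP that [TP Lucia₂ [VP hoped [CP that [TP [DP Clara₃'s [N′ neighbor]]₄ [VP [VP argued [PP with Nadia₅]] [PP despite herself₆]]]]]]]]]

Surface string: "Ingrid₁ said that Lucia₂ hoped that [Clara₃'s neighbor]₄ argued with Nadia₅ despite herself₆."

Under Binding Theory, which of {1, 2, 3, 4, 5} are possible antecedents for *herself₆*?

{4}

*herself* is an anaphor, so Principle A applies: it must be bound in its binding domain.
Binding domain of *herself₆*: the embedded TP, whose subject is [Clara₃'s neighbor]₄.
*Ingrid₁* c-commands the anaphor but is outside its binding domain → cannot satisfy Principle A.
*Lucia₂* c-commands the anaphor but is outside its binding domain → cannot satisfy Principle A.
*Clara₃* does not c-command the anaphor → cannot bind it.
*[Clara₃'s neighbor]₄* c-commands the anaphor within its binding domain → licit binder.
*Nadia₅* does not c-command the anaphor → cannot bind it.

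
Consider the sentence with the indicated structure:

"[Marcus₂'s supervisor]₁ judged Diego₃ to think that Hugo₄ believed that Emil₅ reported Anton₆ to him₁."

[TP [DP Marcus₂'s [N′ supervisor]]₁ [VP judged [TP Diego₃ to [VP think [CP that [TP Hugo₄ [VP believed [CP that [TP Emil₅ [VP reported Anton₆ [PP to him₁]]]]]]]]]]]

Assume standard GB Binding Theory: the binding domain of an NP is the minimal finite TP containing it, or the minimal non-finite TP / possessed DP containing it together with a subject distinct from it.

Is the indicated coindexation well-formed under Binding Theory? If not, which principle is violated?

The two coindexed NPs are *[Marcus₂'s supervisor]₁* and *him₁*.
*him₁* is a pronoun; its binding domain is the embedded TP, whose subject is Emil₅. Within that domain it is c-commanded only by *Emil₅*, *Anton₆*, which carry a different index — the pronoun is free locally, so Principle B holds.
*[Marcus₂'s supervisor]₁* is an R-expression; *him₁* does not c-command it, and no other NP shares its index, so Principle C is satisfied.
All principles are respected.

grammatical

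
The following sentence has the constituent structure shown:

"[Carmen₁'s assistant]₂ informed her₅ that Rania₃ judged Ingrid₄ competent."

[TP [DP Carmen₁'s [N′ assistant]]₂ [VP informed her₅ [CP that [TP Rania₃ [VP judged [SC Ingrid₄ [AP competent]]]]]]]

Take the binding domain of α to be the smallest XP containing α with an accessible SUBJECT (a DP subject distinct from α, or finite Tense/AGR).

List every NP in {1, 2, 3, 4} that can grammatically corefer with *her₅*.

*her* is a pronoun, so Principle B applies: it must be free in its binding domain.
Binding domain of *her₅*: the matrix TP, whose subject is [Carmen₁'s assistant]₂.
*Carmen₁* and the pronoun do not c-command one another → neither Principle B nor Principle C is at stake; coindexation permitted.
*[Carmen₁'s assistant]₂* c-commands the pronoun within its binding domain → coindexation would violate Principle B.
*Rania₃*: the pronoun c-commands this R-expression → coindexation would violate Principle C on *Rania₃*.
*Ingrid₄*: the pronoun c-commands this R-expression → coindexation would violate Principle C on *Ingrid₄*.

{1}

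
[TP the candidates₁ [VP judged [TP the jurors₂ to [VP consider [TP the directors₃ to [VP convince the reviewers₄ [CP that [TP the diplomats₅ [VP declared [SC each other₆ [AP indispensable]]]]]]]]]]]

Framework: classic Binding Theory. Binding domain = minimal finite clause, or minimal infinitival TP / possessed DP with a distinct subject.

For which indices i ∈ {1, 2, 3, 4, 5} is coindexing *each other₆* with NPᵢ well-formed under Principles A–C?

{5}

*each other* is an anaphor, so Principle A applies: it must be bound in its binding domain.
Binding domain of *each other₆*: the embedded TP, whose subject is the diplomats₅.
*the candidates₁* c-commands the anaphor but is outside its binding domain → cannot satisfy Principle A.
*the jurors₂* c-commands the anaphor but is outside its binding domain → cannot satisfy Principle A.
*the directors₃* c-commands the anaphor but is outside its binding domain → cannot satisfy Principle A.
*the reviewers₄* c-commands the anaphor but is outside its binding domain → cannot satisfy Principle A.
*the diplomats₅* c-commands the anaphor within its binding domain → licit binder.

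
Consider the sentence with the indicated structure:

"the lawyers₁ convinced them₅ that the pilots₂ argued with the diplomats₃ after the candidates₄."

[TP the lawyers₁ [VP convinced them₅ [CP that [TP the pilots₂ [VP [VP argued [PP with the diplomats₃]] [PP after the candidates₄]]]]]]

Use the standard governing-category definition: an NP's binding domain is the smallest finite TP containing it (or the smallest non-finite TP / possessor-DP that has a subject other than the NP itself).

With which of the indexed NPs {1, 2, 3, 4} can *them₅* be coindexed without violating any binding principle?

*them* is a pronoun, so Principle B applies: it must be free in its binding domain.
Binding domain of *them₅*: the matrix TP, whose subject is the lawyers₁.
*the lawyers₁* c-commands the pronoun within its binding domain → coindexation would violate Principle B.
*the pilots₂*: the pronoun c-commands this R-expression → coindexation would violate Principle C on *the pilots₂*.
*the diplomats₃*: the pronoun c-commands this R-expression → coindexation would violate Principle C on *the diplomats₃*.
*the candidates₄*: the pronoun c-commands this R-expression → coindexation would violate Principle C on *the candidates₄*.

none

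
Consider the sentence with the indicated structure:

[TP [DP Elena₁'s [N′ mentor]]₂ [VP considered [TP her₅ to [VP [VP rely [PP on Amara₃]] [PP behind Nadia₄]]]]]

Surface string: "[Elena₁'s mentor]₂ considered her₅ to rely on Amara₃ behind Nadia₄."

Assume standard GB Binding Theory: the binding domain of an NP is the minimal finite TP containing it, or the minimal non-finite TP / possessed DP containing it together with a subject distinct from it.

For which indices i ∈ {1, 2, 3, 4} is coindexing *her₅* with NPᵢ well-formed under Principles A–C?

{1}

*her* is a pronoun, so Principle B applies: it must be free in its binding domain.
Binding domain of *her₅*: the matrix TP, whose subject is [Elena₁'s mentor]₂.
*Elena₁* and the pronoun do not c-command one another → neither Principle B nor Principle C is at stake; coindexation permitted.
*[Elena₁'s mentor]₂* c-commands the pronoun within its binding domain → coindexation would violate Principle B.
*Amara₃*: the pronoun c-commands this R-expression → coindexation would violate Principle C on *Amara₃*.
*Nadia₄*: the pronoun c-commands this R-expression → coindexation would violate Principle C on *Nadia₄*.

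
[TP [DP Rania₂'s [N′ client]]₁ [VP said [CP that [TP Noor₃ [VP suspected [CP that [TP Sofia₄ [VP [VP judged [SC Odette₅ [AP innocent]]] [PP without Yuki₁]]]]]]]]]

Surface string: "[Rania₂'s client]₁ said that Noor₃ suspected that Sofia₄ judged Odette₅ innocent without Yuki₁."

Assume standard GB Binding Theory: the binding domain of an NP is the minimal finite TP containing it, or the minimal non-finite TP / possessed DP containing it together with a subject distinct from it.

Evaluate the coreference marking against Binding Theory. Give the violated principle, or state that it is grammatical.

Principle C

The two coindexed NPs are *[Rania₂'s client]₁* and *Yuki₁*.
*Yuki₁* is an R-expression. Principle C requires it to be free everywhere.
*[Rania₂'s client]₁* c-commands it and carries the same index.
The R-expression is bound → Principle C violation.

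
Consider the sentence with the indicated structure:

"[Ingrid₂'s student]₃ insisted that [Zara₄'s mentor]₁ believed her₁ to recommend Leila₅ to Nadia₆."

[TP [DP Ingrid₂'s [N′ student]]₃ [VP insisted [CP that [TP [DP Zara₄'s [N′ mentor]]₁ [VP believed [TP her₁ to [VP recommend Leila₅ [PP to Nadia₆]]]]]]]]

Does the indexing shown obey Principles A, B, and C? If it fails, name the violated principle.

The two coindexed NPs are *[Zara₄'s mentor]₁* and *her₁*.
*her₁* is a pronoun. Its binding domain is the embedded TP, whose subject is [Zara₄'s mentor]₁.
*[Zara₄'s mentor]₁* c-commands it within that domain and carries the same index.
The pronoun is locally bound → Principle B violation.

Principle B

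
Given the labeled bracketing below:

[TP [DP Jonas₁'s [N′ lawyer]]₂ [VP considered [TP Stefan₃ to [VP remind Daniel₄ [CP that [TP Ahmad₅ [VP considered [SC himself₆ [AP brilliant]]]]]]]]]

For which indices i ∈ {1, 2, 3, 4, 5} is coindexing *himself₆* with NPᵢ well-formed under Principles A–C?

{5}

*himself* is an anaphor, so Principle A applies: it must be bound in its binding domain.
Binding domain of *himself₆*: the embedded TP, whose subject is Ahmad₅.
*Jonas₁* does not c-command the anaphor → cannot bind it.
*[Jonas₁'s lawyer]₂* c-commands the anaphor but is outside its binding domain → cannot satisfy Principle A.
*Stefan₃* c-commands the anaphor but is outside its binding domain → cannot satisfy Principle A.
*Daniel₄* c-commands the anaphor but is outside its binding domain → cannot satisfy Principle A.
*Ahmad₅* c-commands the anaphor within its binding domain → licit binder.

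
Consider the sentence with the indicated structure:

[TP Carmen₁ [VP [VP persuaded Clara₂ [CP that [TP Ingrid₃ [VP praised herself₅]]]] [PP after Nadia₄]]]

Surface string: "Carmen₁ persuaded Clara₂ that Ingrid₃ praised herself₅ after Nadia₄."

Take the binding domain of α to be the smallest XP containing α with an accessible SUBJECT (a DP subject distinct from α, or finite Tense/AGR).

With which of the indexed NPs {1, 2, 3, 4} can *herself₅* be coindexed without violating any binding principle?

*herself* is an anaphor, so Principle A applies: it must be bound in its binding domain.
Binding domain of *herself₅*: the embedded TP, whose subject is Ingrid₃.
*Carmen₁* c-commands the anaphor but is outside its binding domain → cannot satisfy Principle A.
*Clara₂* c-commands the anaphor but is outside its binding domain → cannot satisfy Principle A.
*Ingrid₃* c-commands the anaphor within its binding domain → licit binder.
*Nadia₄* does not c-command the anaphor → cannot bind it.

{3}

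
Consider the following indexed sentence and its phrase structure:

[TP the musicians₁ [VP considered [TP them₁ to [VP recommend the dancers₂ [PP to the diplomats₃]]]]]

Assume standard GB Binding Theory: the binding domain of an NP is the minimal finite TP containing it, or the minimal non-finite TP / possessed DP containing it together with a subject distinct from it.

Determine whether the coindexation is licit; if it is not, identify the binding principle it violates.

The two coindexed NPs are *the musicians₁* and *them₁*.
*them₁* is a pronoun. Its binding domain is the matrix TP, whose subject is the musicians₁.
*the musicians₁* c-commands it within that domain and carries the same index.
The pronoun is locally bound → Principle B violation.

Principle B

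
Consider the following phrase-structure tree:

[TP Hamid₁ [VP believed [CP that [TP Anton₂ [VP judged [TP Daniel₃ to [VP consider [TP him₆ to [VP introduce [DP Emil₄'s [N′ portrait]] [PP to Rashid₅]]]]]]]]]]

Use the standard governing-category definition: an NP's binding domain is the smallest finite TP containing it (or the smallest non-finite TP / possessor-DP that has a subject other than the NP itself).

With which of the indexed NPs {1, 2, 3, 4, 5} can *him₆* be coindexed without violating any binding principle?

{1, 2}

*him* is a pronoun, so Principle B applies: it must be free in its binding domain.
Binding domain of *him₆*: the embedded TP, whose subject is Daniel₃.
*Hamid₁* c-commands the pronoun but from outside its binding domain, and is not c-commanded by it → coindexation permitted.
*Anton₂* c-commands the pronoun but from outside its binding domain, and is not c-commanded by it → coindexation permitted.
*Daniel₃* c-commands the pronoun within its binding domain → coindexation would violate Principle B.
*Emil₄*: the pronoun c-commands this R-expression → coindexation would violate Principle C on *Emil₄*.
*Rashid₅*: the pronoun c-commands this R-expression → coindexation would violate Principle C on *Rashid₅*.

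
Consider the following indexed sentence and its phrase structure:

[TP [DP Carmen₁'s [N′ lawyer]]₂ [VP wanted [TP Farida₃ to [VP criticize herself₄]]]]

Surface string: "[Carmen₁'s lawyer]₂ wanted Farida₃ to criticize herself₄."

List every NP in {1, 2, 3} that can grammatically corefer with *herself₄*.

*herself* is an anaphor, so Principle A applies: it must be bound in its binding domain.
Binding domain of *herself₄*: the embedded TP, whose subject is Farida₃.
*Carmen₁* does not c-command the anaphor → cannot bind it.
*[Carmen₁'s lawyer]₂* c-commands the anaphor but is outside its binding domain → cannot satisfy Principle A.
*Farida₃* c-commands the anaphor within its binding domain → licit binder.

{3}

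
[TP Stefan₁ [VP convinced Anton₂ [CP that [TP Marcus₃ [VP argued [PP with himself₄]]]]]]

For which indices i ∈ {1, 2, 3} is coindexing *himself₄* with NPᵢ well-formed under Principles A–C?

{3}

*himself* is an anaphor, so Principle A applies: it must be bound in its binding domain.
Binding domain of *himself₄*: the embedded TP, whose subject is Marcus₃.
*Stefan₁* c-commands the anaphor but is outside its binding domain → cannot satisfy Principle A.
*Anton₂* c-commands the anaphor but is outside its binding domain → cannot satisfy Principle A.
*Marcus₃* c-commands the anaphor within its binding domain → licit binder.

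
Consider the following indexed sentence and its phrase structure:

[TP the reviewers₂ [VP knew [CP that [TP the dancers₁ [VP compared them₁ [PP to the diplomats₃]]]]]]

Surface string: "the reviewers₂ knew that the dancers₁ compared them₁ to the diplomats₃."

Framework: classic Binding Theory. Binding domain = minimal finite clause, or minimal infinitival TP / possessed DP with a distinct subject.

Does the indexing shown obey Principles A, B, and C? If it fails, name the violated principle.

Principle B

The two coindexed NPs are *the dancers₁* and *them₁*.
*them₁* is a pronoun. Its binding domain is the embedded TP, whose subject is the dancers₁.
*the dancers₁* c-commands it within that domain and carries the same index.
The pronoun is locally bound → Principle B violation.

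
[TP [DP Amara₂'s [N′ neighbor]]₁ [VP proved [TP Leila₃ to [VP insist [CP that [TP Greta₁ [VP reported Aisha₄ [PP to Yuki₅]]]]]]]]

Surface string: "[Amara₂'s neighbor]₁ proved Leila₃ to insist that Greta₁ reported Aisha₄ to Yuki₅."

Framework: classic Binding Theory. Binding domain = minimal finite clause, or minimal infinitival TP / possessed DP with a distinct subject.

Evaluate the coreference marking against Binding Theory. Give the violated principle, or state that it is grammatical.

The two coindexed NPs are *[Amara₂'s neighbor]₁* and *Greta₁*.
*Greta₁* is an R-expression. Principle C requires it to be free everywhere.
*[Amara₂'s neighbor]₁* c-commands it and carries the same index.
The R-expression is bound → Principle C violation.

Principle C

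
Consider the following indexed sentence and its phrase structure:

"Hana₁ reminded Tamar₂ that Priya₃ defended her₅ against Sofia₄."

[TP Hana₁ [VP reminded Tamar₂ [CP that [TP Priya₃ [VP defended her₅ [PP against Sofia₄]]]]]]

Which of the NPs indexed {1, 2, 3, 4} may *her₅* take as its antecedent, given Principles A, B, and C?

{1, 2}

*her* is a pronoun, so Principle B applies: it must be free in its binding domain.
Binding domain of *her₅*: the embedded TP, whose subject is Priya₃.
*Hana₁* c-commands the pronoun but from outside its binding domain, and is not c-commanded by it → coindexation permitted.
*Tamar₂* c-commands the pronoun but from outside its binding domain, and is not c-commanded by it → coindexation permitted.
*Priya₃* c-commands the pronoun within its binding domain → coindexation would violate Principle B.
*Sofia₄*: the pronoun c-commands this R-expression → coindexation would violate Principle C on *Sofia₄*.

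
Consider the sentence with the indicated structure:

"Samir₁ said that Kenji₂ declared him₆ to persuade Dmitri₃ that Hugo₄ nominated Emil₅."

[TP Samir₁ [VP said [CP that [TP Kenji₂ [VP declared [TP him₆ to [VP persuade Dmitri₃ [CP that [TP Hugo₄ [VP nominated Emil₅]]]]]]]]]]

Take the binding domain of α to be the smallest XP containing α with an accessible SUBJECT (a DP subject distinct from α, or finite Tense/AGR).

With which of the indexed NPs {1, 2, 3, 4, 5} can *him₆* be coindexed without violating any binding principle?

*him* is a pronoun, so Principle B applies: it must be free in its binding domain.
Binding domain of *him₆*: the embedded TP, whose subject is Kenji₂.
*Samir₁* c-commands the pronoun but from outside its binding domain, and is not c-commanded by it → coindexation permitted.
*Kenji₂* c-commands the pronoun within its binding domain → coindexation would violate Principle B.
*Dmitri₃*: the pronoun c-commands this R-expression → coindexation would violate Principle C on *Dmitri₃*.
*Hugo₄*: the pronoun c-commands this R-expression → coindexation would violate Principle C on *Hugo₄*.
*Emil₅*: the pronoun c-commands this R-expression → coindexation would violate Principle C on *Emil₅*.

{1}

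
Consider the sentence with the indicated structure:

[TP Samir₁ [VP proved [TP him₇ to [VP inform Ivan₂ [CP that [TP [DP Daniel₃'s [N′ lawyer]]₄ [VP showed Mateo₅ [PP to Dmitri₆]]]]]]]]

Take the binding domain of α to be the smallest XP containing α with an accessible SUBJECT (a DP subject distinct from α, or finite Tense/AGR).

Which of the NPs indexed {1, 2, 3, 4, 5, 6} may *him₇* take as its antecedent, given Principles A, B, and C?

none

*him* is a pronoun, so Principle B applies: it must be free in its binding domain.
Binding domain of *him₇*: the matrix TP, whose subject is Samir₁.
*Samir₁* c-commands the pronoun within its binding domain → coindexation would violate Principle B.
*Ivan₂*: the pronoun c-commands this R-expression → coindexation would violate Principle C on *Ivan₂*.
*Daniel₃*: the pronoun c-commands this R-expression → coindexation would violate Principle C on *Daniel₃*.
*[Daniel₃'s lawyer]₄*: the pronoun c-commands this R-expression → coindexation would violate Principle C on *[Daniel₃'s lawyer]₄*.
*Mateo₅*: the pronoun c-commands this R-expression → coindexation would violate Principle C on *Mateo₅*.
*Dmitri₆*: the pronoun c-commands this R-expression → coindexation would violate Principle C on *Dmitri₆*.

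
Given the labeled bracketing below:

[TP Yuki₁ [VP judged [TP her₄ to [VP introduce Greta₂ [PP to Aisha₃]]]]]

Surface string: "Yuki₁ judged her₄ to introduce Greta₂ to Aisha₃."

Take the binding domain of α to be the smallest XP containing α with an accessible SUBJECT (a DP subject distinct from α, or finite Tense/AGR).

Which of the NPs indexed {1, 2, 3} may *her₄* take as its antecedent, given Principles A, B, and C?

none

*her* is a pronoun, so Principle B applies: it must be free in its binding domain.
Binding domain of *her₄*: the matrix TP, whose subject is Yuki₁.
*Yuki₁* c-commands the pronoun within its binding domain → coindexation would violate Principle B.
*Greta₂*: the pronoun c-commands this R-expression → coindexation would violate Principle C on *Greta₂*.
*Aisha₃*: the pronoun c-commands this R-expression → coindexation would violate Principle C on *Aisha₃*.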